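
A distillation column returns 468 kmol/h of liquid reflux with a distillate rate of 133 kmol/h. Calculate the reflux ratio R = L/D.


Reflux ratio definition: R = L / D (liquid returned / distillate withdrawn)
L = 468 kmol/h, D = 133 kmol/h
R = 468 / 133 = 3.519

3.519


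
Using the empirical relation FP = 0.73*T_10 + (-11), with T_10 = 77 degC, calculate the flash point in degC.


FP = 0.73 * 77 + (-11) = 45.21

45.21 degC


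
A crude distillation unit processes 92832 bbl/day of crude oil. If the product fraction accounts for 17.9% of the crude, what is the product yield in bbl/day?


Crude throughput = 92832 bbl/day
Fraction yield = 17.9%
yield = throughput * fraction / 100
yield = 92832 * 17.9 / 100 = 16616.928

16616.928 bbl/day


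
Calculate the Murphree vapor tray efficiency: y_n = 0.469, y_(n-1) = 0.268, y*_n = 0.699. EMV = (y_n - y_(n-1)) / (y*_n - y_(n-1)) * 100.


Murphree vapor efficiency: EMV = (y_n - y_(n-1)) / (y*_n - y_(n-1)) * 100
EMV = (0.469 - 0.268) / (0.699 - 0.268) * 100 = 0.201 / 0.431 * 100 = 46.64

46.64 %


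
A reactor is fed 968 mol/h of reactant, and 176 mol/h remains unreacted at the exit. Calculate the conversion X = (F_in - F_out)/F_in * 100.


X = (F_in - F_out) / F_in * 100
Moles reacted = 968 - 176 = 792
X = 792 / 968 * 100
= 0.8182 * 100
= 81.82 %

81.82 %


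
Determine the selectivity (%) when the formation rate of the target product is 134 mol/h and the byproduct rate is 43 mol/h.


Selectivity = desired / (desired + undesired) * 100
Total products = 134 + 43 = 177 mol/h
S = 134 / 177 * 100
= 0.7571 * 100
= 75.71 %

75.71 %


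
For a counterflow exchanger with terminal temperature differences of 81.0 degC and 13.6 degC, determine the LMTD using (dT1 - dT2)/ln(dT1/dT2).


LMTD = (dT1 - dT2) / ln(dT1/dT2)
= (81.0 - 13.6) / ln(81.0 / 13.6) = 67.4 / 1.78438 = 37.77

37.77 degC


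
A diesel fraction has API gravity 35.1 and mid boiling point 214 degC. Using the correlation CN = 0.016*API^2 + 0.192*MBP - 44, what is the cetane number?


CN = 0.016 * 35.1^2 + 0.192 * 214 - 44
CN = 19.71216 + 41.088 - 44 = 16.80016

16.80016


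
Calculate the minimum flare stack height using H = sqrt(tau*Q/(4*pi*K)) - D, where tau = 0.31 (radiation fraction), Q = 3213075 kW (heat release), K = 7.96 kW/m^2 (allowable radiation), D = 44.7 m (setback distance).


tau*Q/(4*pi*K) = 0.31 * 3213075 / (4 * pi * 7.96) = 9957.71
sqrt(9957.71) = 99.7883
H = 99.7883 - 44.7 = 55.09

55.09 m


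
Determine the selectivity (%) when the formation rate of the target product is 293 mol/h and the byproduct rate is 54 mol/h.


Selectivity = desired / (desired + undesired) * 100
Total products = 293 + 54 = 347 mol/h
S = 293 / 347 * 100
= 0.8444 * 100
= 84.44 %

84.44 %


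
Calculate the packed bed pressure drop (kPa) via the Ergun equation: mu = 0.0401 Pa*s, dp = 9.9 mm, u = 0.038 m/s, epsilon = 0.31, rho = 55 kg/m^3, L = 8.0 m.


dp = 9.9 mm = 0.0099 m
Viscous term = 150*0.0401*0.038*(1-0.31)^2 / (0.0099^2*0.31^3) = 37270.2
Inertial term = 1.75*55*0.038^2*(1-0.31) / (0.0099*0.31^3) = 325.16
dP/L = 37270.2 + 325.16 = 37595.4 Pa/m
dP = 37595.4 * 8.0 / 1000 = 300.8 kPa

300.8 kPa


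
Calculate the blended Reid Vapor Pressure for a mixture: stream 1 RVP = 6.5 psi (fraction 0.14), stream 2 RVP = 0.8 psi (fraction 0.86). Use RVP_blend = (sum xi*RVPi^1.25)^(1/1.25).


Chevron index: RVP_blend = (sum xi*RVPi^1.25)^(1/1.25)
RVP^1.25 terms: 0.14 * 6.5^1.25 + 0.86 * 0.8^1.25 = 2.10368
RVP_blend = 2.10368^(1/1.25) = 1.813

1.813 psi


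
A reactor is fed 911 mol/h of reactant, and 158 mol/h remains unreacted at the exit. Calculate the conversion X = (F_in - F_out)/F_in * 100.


X = (F_in - F_out) / F_in * 100
Moles reacted = 911 - 158 = 753
X = 753 / 911 * 100
= 0.8266 * 100
= 82.66 %

82.66 %


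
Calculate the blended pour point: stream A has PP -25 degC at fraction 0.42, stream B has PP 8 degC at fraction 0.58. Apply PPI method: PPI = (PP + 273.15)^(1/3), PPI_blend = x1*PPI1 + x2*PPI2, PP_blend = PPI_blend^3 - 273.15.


PPI_1 = (-25 + 273.15)^(1/3) = 6.284028
PPI_2 = (8 + 273.15)^(1/3) = 6.551077
PPI_blend = 0.42 * 6.284028 + 0.58 * 6.551077 = 6.438916
PP_blend = 6.438916^3 - 273.15 = 266.9551 - 273.15 = -6.19

-6.19 degC


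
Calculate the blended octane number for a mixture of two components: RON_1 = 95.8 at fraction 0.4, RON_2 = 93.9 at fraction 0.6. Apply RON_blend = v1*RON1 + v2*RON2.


Linear blending: RON_blend = sum(vi * RONi)
Contribution 1: 0.4 * 95.8 = 38.32
Contribution 2: 0.6 * 93.9 = 56.34
RON_blend = 38.32 + 56.34 = 94.66

94.66


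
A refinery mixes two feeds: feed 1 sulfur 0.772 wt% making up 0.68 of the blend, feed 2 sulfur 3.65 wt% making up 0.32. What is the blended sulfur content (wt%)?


Linear sulfur blending: S_blend = x1*S1 + x2*S2
Contribution 1: 0.68 * 0.772 = 0.52496 wt%
Contribution 2: 0.32 * 3.65 = 1.168 wt%
S_blend = 0.52496 + 1.168 = 1.69296

1.69296 wt%


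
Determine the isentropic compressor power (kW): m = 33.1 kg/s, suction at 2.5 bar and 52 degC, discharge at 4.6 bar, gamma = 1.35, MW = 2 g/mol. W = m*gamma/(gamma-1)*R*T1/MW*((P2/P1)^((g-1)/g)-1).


Isentropic work: W = m*(gamma/(gamma-1))*(R*T1/MW)*((P2/P1)^((gamma-1)/gamma) - 1)
T1 = 52 + 273.15 = 325.15 K
Pressure ratio = 4.6 / 2.5 = 1.84
Exponent = (1.35 - 1)/1.35 = 0.259259
(P2/P1)^exp - 1 = 1.84^0.259259 - 1 = 0.171268
W = 33.1 * 1.35 / 0.35 * 8.314 * 325.15 / 2 * 0.171268 = 29560

29560 kW


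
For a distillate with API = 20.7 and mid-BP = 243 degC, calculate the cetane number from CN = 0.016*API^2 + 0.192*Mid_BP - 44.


CN = 0.016 * 20.7^2 + 0.192 * 243 - 44
CN = 6.85584 + 46.656 - 44 = 9.51184

9.51184


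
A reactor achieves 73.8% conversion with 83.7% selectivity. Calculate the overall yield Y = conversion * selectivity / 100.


Overall yield = conversion (%) * selectivity (%) / 100
Conversion = 73.8%, Selectivity = 83.7%
Y = 73.8 * 83.7 / 100
= 61.7706 %

61.7706 %


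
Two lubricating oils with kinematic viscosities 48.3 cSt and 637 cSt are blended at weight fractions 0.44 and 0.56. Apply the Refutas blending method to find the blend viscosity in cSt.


Refutas method: VBN_i = 14.534*ln(ln(visc_i + 0.8)) + 10.975, blended linearly by mass fraction; since VBN is linear in VBI_i = ln(ln(visc_i + 0.8)) and the fractions sum to 1, blend VBI directly: visc = exp(exp(VBI_blend)) - 0.8
VBI_1 = ln(ln(48.3 + 0.8)) = 1.3594
VBI_2 = ln(ln(637 + 0.8)) = 1.86532
VBI_blend = 0.44 * 1.3594 + 0.56 * 1.86532 = 1.64272
visc_blend = exp(exp(1.64272)) - 0.8 = 175.0

175.0 cSt


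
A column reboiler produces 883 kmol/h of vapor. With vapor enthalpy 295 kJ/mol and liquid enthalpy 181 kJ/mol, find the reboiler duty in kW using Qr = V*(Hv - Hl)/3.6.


Qr = 883 * (295 - 181) / 3.6 = 883 * 114 / 3.6 = 27960

27960 kW


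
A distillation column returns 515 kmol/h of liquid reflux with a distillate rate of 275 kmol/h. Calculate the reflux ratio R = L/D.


Reflux ratio definition: R = L / D (liquid returned / distillate withdrawn)
L = 515 kmol/h, D = 275 kmol/h
R = 515 / 275 = 1.873

1.873


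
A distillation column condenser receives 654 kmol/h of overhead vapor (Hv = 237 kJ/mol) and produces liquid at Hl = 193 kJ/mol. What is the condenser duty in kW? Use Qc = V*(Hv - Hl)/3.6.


Qc = 654 * (237 - 193) / 3.6 = 654 * 44 / 3.6 = 7993

7993 kW


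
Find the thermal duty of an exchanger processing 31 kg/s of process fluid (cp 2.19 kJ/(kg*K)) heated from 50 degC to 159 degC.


Q = m_dot * cp * delta_T
delta_T = 159 - 50 = 109 K
Q = 31 * 2.19 * 109
= 67.89 * 109
= 7400.01 kW

7400.01 kW


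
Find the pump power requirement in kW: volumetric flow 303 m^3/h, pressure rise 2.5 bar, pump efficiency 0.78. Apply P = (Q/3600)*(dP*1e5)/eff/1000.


Q = 303 / 3600 = 0.0841667 m^3/s
P = 0.0841667 * (2.5 * 1e5) / 0.78 / 1000 = 26.98

26.98 kW


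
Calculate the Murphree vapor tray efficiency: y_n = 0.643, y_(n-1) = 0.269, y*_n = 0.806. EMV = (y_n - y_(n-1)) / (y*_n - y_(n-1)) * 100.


Murphree vapor efficiency: EMV = (y_n - y_(n-1)) / (y*_n - y_(n-1)) * 100
EMV = (0.643 - 0.269) / (0.806 - 0.269) * 100 = 0.374 / 0.537 * 100 = 69.65

69.65 %


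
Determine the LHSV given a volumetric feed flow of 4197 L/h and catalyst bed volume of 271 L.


LHSV = volumetric feed rate / catalyst volume
= 4197 L/h / 271 L
= 15.49 h^-1

15.49 h^-1


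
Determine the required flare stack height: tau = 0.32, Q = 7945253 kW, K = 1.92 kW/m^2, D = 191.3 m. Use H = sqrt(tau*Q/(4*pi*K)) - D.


tau*Q/(4*pi*K) = 0.32 * 7945253 / (4 * pi * 1.92) = 105377
sqrt(105377) = 324.618
H = 324.618 - 191.3 = 133.3

133.3 m


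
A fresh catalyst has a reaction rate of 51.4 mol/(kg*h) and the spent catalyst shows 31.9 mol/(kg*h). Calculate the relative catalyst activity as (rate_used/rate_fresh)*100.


Activity (%) = (rate_used / rate_fresh) * 100
rate_used = 31.9, rate_fresh = 51.4
= (31.9 / 51.4) * 100
= 0.6206 * 100 = 62.06

62.06 %


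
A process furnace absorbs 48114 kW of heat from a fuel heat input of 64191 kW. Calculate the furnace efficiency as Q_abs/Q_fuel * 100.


Furnace efficiency = Q_absorbed / Q_fuel * 100
= 48114 / 64191 * 100 = 74.95

74.95 %


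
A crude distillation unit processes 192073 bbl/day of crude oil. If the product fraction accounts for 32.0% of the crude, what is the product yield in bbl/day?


Crude throughput = 192073 bbl/day
Fraction yield = 32.0%
yield = throughput * fraction / 100
yield = 192073 * 32.0 / 100 = 61463.36

61463.36 bbl/day


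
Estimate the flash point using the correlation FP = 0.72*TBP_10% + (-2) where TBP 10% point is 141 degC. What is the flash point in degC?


FP = 0.72 * 141 + (-2) = 99.52

99.52 degC


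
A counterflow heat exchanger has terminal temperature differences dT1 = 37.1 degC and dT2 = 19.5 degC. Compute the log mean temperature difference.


LMTD = (dT1 - dT2) / ln(dT1/dT2)
= (37.1 - 19.5) / ln(37.1 / 19.5) = 17.6 / 0.643203 = 27.36

27.36 degC


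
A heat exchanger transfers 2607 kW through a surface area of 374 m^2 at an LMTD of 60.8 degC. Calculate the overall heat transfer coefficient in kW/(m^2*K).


From Q = U*A*LMTD, U = Q / (A * LMTD)
U = 2607 / (374 * 60.8) = 2607 / 22739.2 = 0.1146

0.1146 kW/(m^2*K)


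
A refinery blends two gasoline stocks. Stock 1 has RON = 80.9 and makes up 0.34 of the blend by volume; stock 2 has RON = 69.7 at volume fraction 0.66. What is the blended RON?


Linear blending: RON_blend = sum(vi * RONi)
Contribution 1: 0.34 * 80.9 = 27.506
Contribution 2: 0.66 * 69.7 = 46.002
RON_blend = 27.506 + 46.002 = 73.508

73.508


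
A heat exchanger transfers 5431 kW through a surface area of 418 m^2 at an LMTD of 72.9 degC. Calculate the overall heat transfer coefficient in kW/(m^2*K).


From Q = U*A*LMTD, U = Q / (A * LMTD)
U = 5431 / (418 * 72.9) = 5431 / 30472.2 = 0.1782

0.1782 kW/(m^2*K)


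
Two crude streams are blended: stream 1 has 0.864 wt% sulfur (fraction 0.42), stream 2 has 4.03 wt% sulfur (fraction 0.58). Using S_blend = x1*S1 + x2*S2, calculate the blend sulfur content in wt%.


Linear sulfur blending: S_blend = x1*S1 + x2*S2
Contribution 1: 0.42 * 0.864 = 0.36288 wt%
Contribution 2: 0.58 * 4.03 = 2.3374 wt%
S_blend = 0.36288 + 2.3374 = 2.70028

2.70028 wt%


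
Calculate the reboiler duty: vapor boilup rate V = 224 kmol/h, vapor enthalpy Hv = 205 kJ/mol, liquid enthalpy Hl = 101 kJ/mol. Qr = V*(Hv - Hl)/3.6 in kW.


Qr = 224 * (205 - 101) / 3.6 = 224 * 104 / 3.6 = 6471

6471 kW


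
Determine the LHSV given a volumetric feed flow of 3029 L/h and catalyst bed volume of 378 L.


LHSV = volumetric feed rate / catalyst volume
= 3029 L/h / 378 L
= 8.013 h^-1

8.013 h^-1


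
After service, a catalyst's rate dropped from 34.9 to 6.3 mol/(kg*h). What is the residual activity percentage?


Activity (%) = (rate_used / rate_fresh) * 100
rate_used = 6.3, rate_fresh = 34.9
= (6.3 / 34.9) * 100
= 0.1805 * 100 = 18.05

18.05 %


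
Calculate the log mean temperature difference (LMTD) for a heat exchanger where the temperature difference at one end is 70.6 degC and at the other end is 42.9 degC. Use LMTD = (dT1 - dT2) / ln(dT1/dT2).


LMTD = (dT1 - dT2) / ln(dT1/dT2)
= (70.6 - 42.9) / ln(70.6 / 42.9) = 27.7 / 0.498158 = 55.60

55.60 degC


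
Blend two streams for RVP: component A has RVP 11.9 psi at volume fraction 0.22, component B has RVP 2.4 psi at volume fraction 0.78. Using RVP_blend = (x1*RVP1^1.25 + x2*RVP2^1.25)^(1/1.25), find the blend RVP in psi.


Chevron index: RVP_blend = (sum xi*RVPi^1.25)^(1/1.25)
RVP^1.25 terms: 0.22 * 11.9^1.25 + 0.78 * 2.4^1.25 = 7.19248
RVP_blend = 7.19248^(1/1.25) = 4.847

4.847 psi


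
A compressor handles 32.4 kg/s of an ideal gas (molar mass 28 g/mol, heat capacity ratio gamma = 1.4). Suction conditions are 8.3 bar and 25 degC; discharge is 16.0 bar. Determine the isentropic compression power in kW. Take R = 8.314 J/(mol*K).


Isentropic work: W = m*(gamma/(gamma-1))*(R*T1/MW)*((P2/P1)^((gamma-1)/gamma) - 1)
T1 = 25 + 273.15 = 298.15 K
Pressure ratio = 16.0 / 8.3 = 1.92771
Exponent = (1.4 - 1)/1.4 = 0.285714
(P2/P1)^exp - 1 = 1.92771^0.285714 - 1 = 0.206259
W = 32.4 * 1.4 / 0.4 * 8.314 * 298.15 / 28 * 0.206259 = 2071

2071 kW


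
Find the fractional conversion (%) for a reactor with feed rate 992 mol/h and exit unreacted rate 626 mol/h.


X = (F_in - F_out) / F_in * 100
Moles reacted = 992 - 626 = 366
X = 366 / 992 * 100
= 0.3690 * 100
= 36.90 %

36.90 %


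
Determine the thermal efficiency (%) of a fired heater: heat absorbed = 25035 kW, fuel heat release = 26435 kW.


Furnace efficiency = Q_absorbed / Q_fuel * 100
= 25035 / 26435 * 100 = 94.70

94.70 %


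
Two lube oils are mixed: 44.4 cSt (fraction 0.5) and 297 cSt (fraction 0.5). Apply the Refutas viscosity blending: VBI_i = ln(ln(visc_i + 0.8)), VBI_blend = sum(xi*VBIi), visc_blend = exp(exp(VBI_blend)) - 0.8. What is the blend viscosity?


Refutas method: VBN_i = 14.534*ln(ln(visc_i + 0.8)) + 10.975, blended linearly by mass fraction; since VBN is linear in VBI_i = ln(ln(visc_i + 0.8)) and the fractions sum to 1, blend VBI directly: visc = exp(exp(VBI_blend)) - 0.8
VBI_1 = ln(ln(44.4 + 0.8)) = 1.33792
VBI_2 = ln(ln(297 + 0.8)) = 1.73984
VBI_blend = 0.5 * 1.33792 + 0.5 * 1.73984 = 1.53888
visc_blend = exp(exp(1.53888)) - 0.8 = 104.8

104.8 cSt


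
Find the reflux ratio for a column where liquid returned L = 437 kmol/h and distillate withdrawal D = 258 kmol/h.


Reflux ratio definition: R = L / D (liquid returned / distillate withdrawn)
L = 437 kmol/h, D = 258 kmol/h
R = 437 / 258 = 1.694

1.694


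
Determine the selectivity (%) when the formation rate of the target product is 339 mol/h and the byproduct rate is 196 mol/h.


Selectivity = desired / (desired + undesired) * 100
Total products = 339 + 196 = 535 mol/h
S = 339 / 535 * 100
= 0.6336 * 100
= 63.36 %

63.36 %


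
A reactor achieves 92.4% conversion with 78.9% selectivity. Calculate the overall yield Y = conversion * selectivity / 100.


Overall yield = conversion (%) * selectivity (%) / 100
Conversion = 92.4%, Selectivity = 78.9%
Y = 92.4 * 78.9 / 100
= 72.9036 %

72.9036 %


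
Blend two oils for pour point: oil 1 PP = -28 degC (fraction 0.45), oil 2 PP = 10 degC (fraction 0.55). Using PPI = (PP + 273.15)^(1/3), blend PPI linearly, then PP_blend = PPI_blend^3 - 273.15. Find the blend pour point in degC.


PPI_1 = (-28 + 273.15)^(1/3) = 6.258601
PPI_2 = (10 + 273.15)^(1/3) = 6.566574
PPI_blend = 0.45 * 6.258601 + 0.55 * 6.566574 = 6.427986
PP_blend = 6.427986^3 - 273.15 = 265.598 - 273.15 = -7.55

-7.55 degC


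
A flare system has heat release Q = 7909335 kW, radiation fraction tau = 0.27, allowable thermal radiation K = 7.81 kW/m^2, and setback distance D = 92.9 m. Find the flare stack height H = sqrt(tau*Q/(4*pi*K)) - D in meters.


tau*Q/(4*pi*K) = 0.27 * 7909335 / (4 * pi * 7.81) = 21759.2
sqrt(21759.2) = 147.51
H = 147.51 - 92.9 = 54.61

54.61 m


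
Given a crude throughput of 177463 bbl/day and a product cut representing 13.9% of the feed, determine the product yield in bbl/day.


Crude throughput = 177463 bbl/day
Fraction yield = 13.9%
yield = throughput * fraction / 100
yield = 177463 * 13.9 / 100 = 24667.357

24667.357 bbl/day


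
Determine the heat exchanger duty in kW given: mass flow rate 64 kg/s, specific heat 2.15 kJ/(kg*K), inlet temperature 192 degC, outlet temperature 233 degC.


Q = m_dot * cp * delta_T
delta_T = 233 - 192 = 41 K
Q = 64 * 2.15 * 41
= 137.6 * 41
= 5641.6 kW

5641.6 kW


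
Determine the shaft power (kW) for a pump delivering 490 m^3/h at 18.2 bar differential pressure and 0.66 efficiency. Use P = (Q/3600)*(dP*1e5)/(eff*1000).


Q = 490 / 3600 = 0.136111 m^3/s
P = 0.136111 * (18.2 * 1e5) / 0.66 / 1000 = 375.3

375.3 kW


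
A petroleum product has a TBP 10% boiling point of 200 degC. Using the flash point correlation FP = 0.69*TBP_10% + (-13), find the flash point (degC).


FP = 0.69 * 200 + (-13) = 125

125 degC


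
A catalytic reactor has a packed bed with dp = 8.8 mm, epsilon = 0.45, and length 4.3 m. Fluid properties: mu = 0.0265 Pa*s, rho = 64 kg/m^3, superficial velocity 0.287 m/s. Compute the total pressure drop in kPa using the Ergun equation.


dp = 8.8 mm = 0.0088 m
Viscous term = 150*0.0265*0.287*(1-0.45)^2 / (0.0088^2*0.45^3) = 48903.7
Inertial term = 1.75*64*0.287^2*(1-0.45) / (0.0088*0.45^3) = 6327.39
dP/L = 48903.7 + 6327.39 = 55231.1 Pa/m
dP = 55231.1 * 4.3 / 1000 = 237.5 kPa

237.5 kPa


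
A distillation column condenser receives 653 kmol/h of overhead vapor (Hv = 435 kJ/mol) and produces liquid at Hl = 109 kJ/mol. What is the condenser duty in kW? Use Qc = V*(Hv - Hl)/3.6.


Qc = 653 * (435 - 109) / 3.6 = 653 * 326 / 3.6 = 59130

59130 kW


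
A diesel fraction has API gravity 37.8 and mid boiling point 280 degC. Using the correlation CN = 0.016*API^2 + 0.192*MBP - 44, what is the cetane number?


CN = 0.016 * 37.8^2 + 0.192 * 280 - 44
CN = 22.86144 + 53.76 - 44 = 32.62144

32.62144


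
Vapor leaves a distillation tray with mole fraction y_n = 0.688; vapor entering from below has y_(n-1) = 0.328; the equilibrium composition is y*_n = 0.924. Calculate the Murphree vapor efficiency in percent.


Murphree vapor efficiency: EMV = (y_n - y_(n-1)) / (y*_n - y_(n-1)) * 100
EMV = (0.688 - 0.328) / (0.924 - 0.328) * 100 = 0.36 / 0.596 * 100 = 60.40

60.40 %


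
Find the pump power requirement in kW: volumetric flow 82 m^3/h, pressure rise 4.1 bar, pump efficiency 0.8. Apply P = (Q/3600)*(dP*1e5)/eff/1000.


Q = 82 / 3600 = 0.0227778 m^3/s
P = 0.0227778 * (4.1 * 1e5) / 0.8 / 1000 = 11.67

11.67 kW


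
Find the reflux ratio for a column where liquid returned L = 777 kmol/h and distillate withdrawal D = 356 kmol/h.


Reflux ratio definition: R = L / D (liquid returned / distillate withdrawn)
L = 777 kmol/h, D = 356 kmol/h
R = 777 / 356 = 2.183

2.183


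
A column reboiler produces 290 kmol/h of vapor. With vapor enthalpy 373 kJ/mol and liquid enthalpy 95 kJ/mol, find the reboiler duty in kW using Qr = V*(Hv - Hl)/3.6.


Qr = 290 * (373 - 95) / 3.6 = 290 * 278 / 3.6 = 22390

22390 kW


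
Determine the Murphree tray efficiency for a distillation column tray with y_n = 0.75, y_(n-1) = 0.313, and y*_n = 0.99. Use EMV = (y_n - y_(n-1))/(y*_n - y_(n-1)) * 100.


Murphree vapor efficiency: EMV = (y_n - y_(n-1)) / (y*_n - y_(n-1)) * 100
EMV = (0.75 - 0.313) / (0.99 - 0.313) * 100 = 0.437 / 0.677 * 100 = 64.55

64.55 %


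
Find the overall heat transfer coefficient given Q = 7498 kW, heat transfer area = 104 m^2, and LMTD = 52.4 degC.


From Q = U*A*LMTD, U = Q / (A * LMTD)
U = 7498 / (104 * 52.4) = 7498 / 5449.6 = 1.376

1.376 kW/(m^2*K)


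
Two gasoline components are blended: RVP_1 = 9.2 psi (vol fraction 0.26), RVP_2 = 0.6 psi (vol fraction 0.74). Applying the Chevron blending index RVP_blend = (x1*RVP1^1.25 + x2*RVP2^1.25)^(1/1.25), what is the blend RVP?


Chevron index: RVP_blend = (sum xi*RVPi^1.25)^(1/1.25)
RVP^1.25 terms: 0.26 * 9.2^1.25 + 0.74 * 0.6^1.25 = 4.55666
RVP_blend = 4.55666^(1/1.25) = 3.364

3.364 psi


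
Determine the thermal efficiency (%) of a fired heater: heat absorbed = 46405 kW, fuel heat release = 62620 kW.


Furnace efficiency = Q_absorbed / Q_fuel * 100
= 46405 / 62620 * 100 = 74.11

74.11 %


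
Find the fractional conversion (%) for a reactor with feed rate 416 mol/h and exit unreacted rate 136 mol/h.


X = (F_in - F_out) / F_in * 100
Moles reacted = 416 - 136 = 280
X = 280 / 416 * 100
= 0.6731 * 100
= 67.31 %

67.31 %


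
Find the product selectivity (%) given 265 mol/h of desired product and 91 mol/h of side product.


Selectivity = desired / (desired + undesired) * 100
Total products = 265 + 91 = 356 mol/h
S = 265 / 356 * 100
= 0.7444 * 100
= 74.44 %

74.44 %


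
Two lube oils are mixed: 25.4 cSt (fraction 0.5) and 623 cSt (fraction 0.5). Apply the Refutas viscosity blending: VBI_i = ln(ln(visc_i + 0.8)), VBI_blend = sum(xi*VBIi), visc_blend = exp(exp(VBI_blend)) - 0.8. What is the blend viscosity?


Refutas method: VBN_i = 14.534*ln(ln(visc_i + 0.8)) + 10.975, blended linearly by mass fraction; since VBN is linear in VBI_i = ln(ln(visc_i + 0.8)) and the fractions sum to 1, blend VBI directly: visc = exp(exp(VBI_blend)) - 0.8
VBI_1 = ln(ln(25.4 + 0.8)) = 1.18349
VBI_2 = ln(ln(623 + 0.8)) = 1.86188
VBI_blend = 0.5 * 1.18349 + 0.5 * 1.86188 = 1.52269
visc_blend = exp(exp(1.52269)) - 0.8 = 97.16

97.16 cSt


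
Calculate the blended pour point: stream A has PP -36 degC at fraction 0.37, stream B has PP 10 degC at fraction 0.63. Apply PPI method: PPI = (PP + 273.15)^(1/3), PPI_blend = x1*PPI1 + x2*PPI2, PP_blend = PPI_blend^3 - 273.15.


PPI_1 = (-36 + 273.15)^(1/3) = 6.189768
PPI_2 = (10 + 273.15)^(1/3) = 6.566574
PPI_blend = 0.37 * 6.189768 + 0.63 * 6.566574 = 6.427156
PP_blend = 6.427156^3 - 273.15 = 265.4951 - 273.15 = -7.65

-7.65 degC


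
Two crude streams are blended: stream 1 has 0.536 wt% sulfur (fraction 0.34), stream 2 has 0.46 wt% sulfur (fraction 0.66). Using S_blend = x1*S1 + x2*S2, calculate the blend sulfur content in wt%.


Linear sulfur blending: S_blend = x1*S1 + x2*S2
Contribution 1: 0.34 * 0.536 = 0.18224 wt%
Contribution 2: 0.66 * 0.46 = 0.3036 wt%
S_blend = 0.18224 + 0.3036 = 0.48584

0.48584 wt%


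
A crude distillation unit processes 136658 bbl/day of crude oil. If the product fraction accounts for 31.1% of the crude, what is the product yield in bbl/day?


Crude throughput = 136658 bbl/day
Fraction yield = 31.1%
yield = throughput * fraction / 100
yield = 136658 * 31.1 / 100 = 42500.638

42500.638 bbl/day


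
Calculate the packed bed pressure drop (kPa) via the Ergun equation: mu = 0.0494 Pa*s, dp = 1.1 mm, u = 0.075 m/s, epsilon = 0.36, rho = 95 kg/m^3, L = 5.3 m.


dp = 1.1 mm = 0.0011 m
Viscous term = 150*0.0494*0.075*(1-0.36)^2 / (0.0011^2*0.36^3) = 4032240
Inertial term = 1.75*95*0.075^2*(1-0.36) / (0.0011*0.36^3) = 11661.8
dP/L = 4032240 + 11661.8 = 4043900 Pa/m
dP = 4043900 * 5.3 / 1000 = 21430 kPa

21430 kPa


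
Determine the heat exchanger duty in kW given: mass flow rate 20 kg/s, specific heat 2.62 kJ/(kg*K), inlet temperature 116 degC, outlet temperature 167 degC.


Q = m_dot * cp * delta_T
delta_T = 167 - 116 = 51 K
Q = 20 * 2.62 * 51
= 52.4 * 51
= 2672.4 kW

2672.4 kW


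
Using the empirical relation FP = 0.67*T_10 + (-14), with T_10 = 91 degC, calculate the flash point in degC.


FP = 0.67 * 91 + (-14) = 46.97

46.97 degC


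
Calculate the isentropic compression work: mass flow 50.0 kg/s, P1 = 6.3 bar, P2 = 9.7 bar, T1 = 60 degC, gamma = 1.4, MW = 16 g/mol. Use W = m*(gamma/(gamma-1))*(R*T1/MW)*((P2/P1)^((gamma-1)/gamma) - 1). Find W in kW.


Isentropic work: W = m*(gamma/(gamma-1))*(R*T1/MW)*((P2/P1)^((gamma-1)/gamma) - 1)
T1 = 60 + 273.15 = 333.15 K
Pressure ratio = 9.7 / 6.3 = 1.53968
Exponent = (1.4 - 1)/1.4 = 0.285714
(P2/P1)^exp - 1 = 1.53968^0.285714 - 1 = 0.131232
W = 50.0 * 1.4 / 0.4 * 8.314 * 333.15 / 16 * 0.131232 = 3976

3976 kW


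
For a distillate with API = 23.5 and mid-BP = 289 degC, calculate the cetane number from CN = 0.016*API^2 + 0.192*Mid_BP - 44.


CN = 0.016 * 23.5^2 + 0.192 * 289 - 44
CN = 8.836 + 55.488 - 44 = 20.324

20.324


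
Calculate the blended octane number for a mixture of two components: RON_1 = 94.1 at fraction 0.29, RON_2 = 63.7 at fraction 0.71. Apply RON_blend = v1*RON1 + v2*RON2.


Linear blending: RON_blend = sum(vi * RONi)
Contribution 1: 0.29 * 94.1 = 27.289
Contribution 2: 0.71 * 63.7 = 45.227
RON_blend = 27.289 + 45.227 = 72.516

72.516


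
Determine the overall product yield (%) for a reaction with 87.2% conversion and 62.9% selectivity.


Overall yield = conversion (%) * selectivity (%) / 100
Conversion = 87.2%, Selectivity = 62.9%
Y = 87.2 * 62.9 / 100
= 54.8488 %

54.8488 %


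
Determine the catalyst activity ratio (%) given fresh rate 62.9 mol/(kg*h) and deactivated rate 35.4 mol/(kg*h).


Activity (%) = (rate_used / rate_fresh) * 100
rate_used = 35.4, rate_fresh = 62.9
= (35.4 / 62.9) * 100
= 0.5628 * 100 = 56.28

56.28 %


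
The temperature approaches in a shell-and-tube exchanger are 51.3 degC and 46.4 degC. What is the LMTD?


LMTD = (dT1 - dT2) / ln(dT1/dT2)
= (51.3 - 46.4) / ln(51.3 / 46.4) = 4.9 / 0.100391 = 48.81

48.81 degC


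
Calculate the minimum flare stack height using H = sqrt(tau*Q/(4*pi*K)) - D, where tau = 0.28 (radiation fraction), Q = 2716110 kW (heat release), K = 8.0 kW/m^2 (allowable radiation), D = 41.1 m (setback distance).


tau*Q/(4*pi*K) = 0.28 * 2716110 / (4 * pi * 8.0) = 7564.94
sqrt(7564.94) = 86.9767
H = 86.9767 - 41.1 = 45.88

45.88 m


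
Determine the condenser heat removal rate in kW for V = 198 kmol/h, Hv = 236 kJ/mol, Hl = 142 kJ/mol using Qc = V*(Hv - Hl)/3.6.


Qc = 198 * (236 - 142) / 3.6 = 198 * 94 / 3.6 = 5170

5170 kW


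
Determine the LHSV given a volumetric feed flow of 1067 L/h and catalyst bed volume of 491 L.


LHSV = volumetric feed rate / catalyst volume
= 1067 L/h / 491 L
= 2.173 h^-1

2.173 h^-1


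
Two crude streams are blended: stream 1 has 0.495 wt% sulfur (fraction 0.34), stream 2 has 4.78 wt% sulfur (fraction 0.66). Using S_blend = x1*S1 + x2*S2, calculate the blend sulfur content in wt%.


Linear sulfur blending: S_blend = x1*S1 + x2*S2
Contribution 1: 0.34 * 0.495 = 0.1683 wt%
Contribution 2: 0.66 * 4.78 = 3.1548 wt%
S_blend = 0.1683 + 3.1548 = 3.3231

3.3231 wt%


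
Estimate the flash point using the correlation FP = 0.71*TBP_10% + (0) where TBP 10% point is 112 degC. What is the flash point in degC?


FP = 0.71 * 112 + (0) = 79.52

79.52 degC


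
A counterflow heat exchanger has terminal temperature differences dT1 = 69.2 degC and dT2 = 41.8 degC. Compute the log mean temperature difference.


LMTD = (dT1 - dT2) / ln(dT1/dT2)
= (69.2 - 41.8) / ln(69.2 / 41.8) = 27.4 / 0.504105 = 54.35

54.35 degC


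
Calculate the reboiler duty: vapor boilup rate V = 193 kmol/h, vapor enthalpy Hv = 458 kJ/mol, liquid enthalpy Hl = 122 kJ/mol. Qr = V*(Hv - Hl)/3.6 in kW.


Qr = 193 * (458 - 122) / 3.6 = 193 * 336 / 3.6 = 18010

18010 kW


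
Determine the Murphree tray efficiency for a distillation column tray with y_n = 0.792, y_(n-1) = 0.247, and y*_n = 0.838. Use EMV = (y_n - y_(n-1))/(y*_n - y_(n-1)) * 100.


Murphree vapor efficiency: EMV = (y_n - y_(n-1)) / (y*_n - y_(n-1)) * 100
EMV = (0.792 - 0.247) / (0.838 - 0.247) * 100 = 0.545 / 0.591 * 100 = 92.22

92.22 %


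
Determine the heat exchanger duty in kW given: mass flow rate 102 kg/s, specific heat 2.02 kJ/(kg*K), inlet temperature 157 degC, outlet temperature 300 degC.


Q = m_dot * cp * delta_T
delta_T = 300 - 157 = 143 K
Q = 102 * 2.02 * 143
= 206.04 * 143
= 29463.72 kW

29463.72 kW


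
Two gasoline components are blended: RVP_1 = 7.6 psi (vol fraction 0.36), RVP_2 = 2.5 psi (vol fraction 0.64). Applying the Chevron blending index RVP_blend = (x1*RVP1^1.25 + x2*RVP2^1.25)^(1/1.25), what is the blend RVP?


Chevron index: RVP_blend = (sum xi*RVPi^1.25)^(1/1.25)
RVP^1.25 terms: 0.36 * 7.6^1.25 + 0.64 * 2.5^1.25 = 6.55465
RVP_blend = 6.55465^(1/1.25) = 4.500

4.500 psi


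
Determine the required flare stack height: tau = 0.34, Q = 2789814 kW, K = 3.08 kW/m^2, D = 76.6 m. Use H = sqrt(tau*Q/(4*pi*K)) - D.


tau*Q/(4*pi*K) = 0.34 * 2789814 / (4 * pi * 3.08) = 24507.2
sqrt(24507.2) = 156.548
H = 156.548 - 76.6 = 79.95

79.95 m


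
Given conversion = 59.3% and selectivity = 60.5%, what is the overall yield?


Overall yield = conversion (%) * selectivity (%) / 100
Conversion = 59.3%, Selectivity = 60.5%
Y = 59.3 * 60.5 / 100
= 35.8765 %

35.8765 %


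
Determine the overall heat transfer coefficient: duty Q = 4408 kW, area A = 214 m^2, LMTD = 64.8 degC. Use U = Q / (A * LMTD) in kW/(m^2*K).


From Q = U*A*LMTD, U = Q / (A * LMTD)
U = 4408 / (214 * 64.8) = 4408 / 13867.2 = 0.3179

0.3179 kW/(m^2*K)


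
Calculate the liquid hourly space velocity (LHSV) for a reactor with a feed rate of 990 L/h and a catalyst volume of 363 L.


LHSV = volumetric feed rate / catalyst volume
= 990 L/h / 363 L
= 2.727 h^-1

2.727 h^-1


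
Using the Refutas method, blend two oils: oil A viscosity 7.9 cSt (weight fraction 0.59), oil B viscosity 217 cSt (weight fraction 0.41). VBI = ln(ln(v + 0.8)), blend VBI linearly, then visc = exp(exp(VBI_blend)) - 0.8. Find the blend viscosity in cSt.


Refutas method: VBN_i = 14.534*ln(ln(visc_i + 0.8)) + 10.975, blended linearly by mass fraction; since VBN is linear in VBI_i = ln(ln(visc_i + 0.8)) and the fractions sum to 1, blend VBI directly: visc = exp(exp(VBI_blend)) - 0.8
VBI_1 = ln(ln(7.9 + 0.8)) = 0.771645
VBI_2 = ln(ln(217 + 0.8)) = 1.68335
VBI_blend = 0.59 * 0.771645 + 0.41 * 1.68335 = 1.14544
visc_blend = exp(exp(1.14544)) - 0.8 = 22.39

22.39 cSt


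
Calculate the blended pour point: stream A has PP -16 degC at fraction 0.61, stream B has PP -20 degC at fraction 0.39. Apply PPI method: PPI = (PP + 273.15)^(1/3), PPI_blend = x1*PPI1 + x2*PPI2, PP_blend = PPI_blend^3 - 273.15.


PPI_1 = (-16 + 273.15)^(1/3) = 6.359098
PPI_2 = (-20 + 273.15)^(1/3) = 6.325953
PPI_blend = 0.61 * 6.359098 + 0.39 * 6.325953 = 6.346171
PP_blend = 6.346171^3 - 273.15 = 255.585 - 273.15 = -17.56

-17.56 degC


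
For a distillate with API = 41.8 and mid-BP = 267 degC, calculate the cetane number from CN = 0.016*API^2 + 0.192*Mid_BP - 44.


CN = 0.016 * 41.8^2 + 0.192 * 267 - 44
CN = 27.95584 + 51.264 - 44 = 35.21984

35.21984


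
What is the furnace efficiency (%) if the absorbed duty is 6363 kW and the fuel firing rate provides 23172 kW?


Furnace efficiency = Q_absorbed / Q_fuel * 100
= 6363 / 23172 * 100 = 27.46

27.46 %


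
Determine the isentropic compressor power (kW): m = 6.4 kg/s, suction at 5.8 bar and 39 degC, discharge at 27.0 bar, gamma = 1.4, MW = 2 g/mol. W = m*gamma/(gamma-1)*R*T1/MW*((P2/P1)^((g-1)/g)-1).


Isentropic work: W = m*(gamma/(gamma-1))*(R*T1/MW)*((P2/P1)^((gamma-1)/gamma) - 1)
T1 = 39 + 273.15 = 312.15 K
Pressure ratio = 27.0 / 5.8 = 4.65517
Exponent = (1.4 - 1)/1.4 = 0.285714
(P2/P1)^exp - 1 = 4.65517^0.285714 - 1 = 0.55181
W = 6.4 * 1.4 / 0.4 * 8.314 * 312.15 / 2 * 0.55181 = 16040

16040 kW


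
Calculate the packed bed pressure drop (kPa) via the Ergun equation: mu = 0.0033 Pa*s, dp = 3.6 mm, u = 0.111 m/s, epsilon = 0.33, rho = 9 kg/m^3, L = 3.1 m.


dp = 3.6 mm = 0.0036 m
Viscous term = 150*0.0033*0.111*(1-0.33)^2 / (0.0036^2*0.33^3) = 52957.9
Inertial term = 1.75*9*0.111^2*(1-0.33) / (0.0036*0.33^3) = 1004.98
dP/L = 52957.9 + 1004.98 = 53962.9 Pa/m
dP = 53962.9 * 3.1 / 1000 = 167.3 kPa

167.3 kPa


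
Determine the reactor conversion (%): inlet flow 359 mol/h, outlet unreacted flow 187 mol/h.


X = (F_in - F_out) / F_in * 100
Moles reacted = 359 - 187 = 172
X = 172 / 359 * 100
= 0.4791 * 100
= 47.91 %

47.91 %


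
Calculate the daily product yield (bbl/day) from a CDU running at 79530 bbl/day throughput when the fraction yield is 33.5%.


Crude throughput = 79530 bbl/day
Fraction yield = 33.5%
yield = throughput * fraction / 100
yield = 79530 * 33.5 / 100 = 26642.55

26642.55 bbl/day


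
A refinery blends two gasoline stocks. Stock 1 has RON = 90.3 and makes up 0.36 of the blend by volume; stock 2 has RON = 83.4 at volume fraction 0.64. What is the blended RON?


Linear blending: RON_blend = sum(vi * RONi)
Contribution 1: 0.36 * 90.3 = 32.508
Contribution 2: 0.64 * 83.4 = 53.376
RON_blend = 32.508 + 53.376 = 85.884

85.884


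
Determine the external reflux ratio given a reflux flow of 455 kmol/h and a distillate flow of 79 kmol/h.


Reflux ratio definition: R = L / D (liquid returned / distillate withdrawn)
L = 455 kmol/h, D = 79 kmol/h
R = 455 / 79 = 5.759

5.759


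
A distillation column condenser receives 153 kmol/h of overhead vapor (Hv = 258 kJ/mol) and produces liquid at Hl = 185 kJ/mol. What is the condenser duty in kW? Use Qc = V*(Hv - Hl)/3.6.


Qc = 153 * (258 - 185) / 3.6 = 153 * 73 / 3.6 = 3102

3102 kW


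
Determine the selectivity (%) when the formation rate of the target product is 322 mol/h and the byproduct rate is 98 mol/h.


Selectivity = desired / (desired + undesired) * 100
Total products = 322 + 98 = 420 mol/h
S = 322 / 420 * 100
= 0.7667 * 100
= 76.67 %

76.67 %


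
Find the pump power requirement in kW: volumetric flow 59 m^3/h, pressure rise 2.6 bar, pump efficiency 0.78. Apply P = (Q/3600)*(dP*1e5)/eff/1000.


Q = 59 / 3600 = 0.0163889 m^3/s
P = 0.0163889 * (2.6 * 1e5) / 0.78 / 1000 = 5.463

5.463 kW


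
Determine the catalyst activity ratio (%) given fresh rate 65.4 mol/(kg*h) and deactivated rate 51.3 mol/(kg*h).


Activity (%) = (rate_used / rate_fresh) * 100
rate_used = 51.3, rate_fresh = 65.4
= (51.3 / 65.4) * 100
= 0.7844 * 100 = 78.44

78.44 %


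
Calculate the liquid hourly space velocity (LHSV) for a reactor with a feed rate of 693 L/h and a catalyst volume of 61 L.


LHSV = volumetric feed rate / catalyst volume
= 693 L/h / 61 L
= 11.36 h^-1

11.36 h^-1


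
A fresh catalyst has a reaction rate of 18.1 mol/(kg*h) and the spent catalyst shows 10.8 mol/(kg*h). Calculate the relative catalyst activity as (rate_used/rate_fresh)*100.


Activity (%) = (rate_used / rate_fresh) * 100
rate_used = 10.8, rate_fresh = 18.1
= (10.8 / 18.1) * 100
= 0.5967 * 100 = 59.67

59.67 %


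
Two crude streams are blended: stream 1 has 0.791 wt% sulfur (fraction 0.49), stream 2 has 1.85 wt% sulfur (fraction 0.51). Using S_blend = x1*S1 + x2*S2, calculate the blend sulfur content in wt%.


Linear sulfur blending: S_blend = x1*S1 + x2*S2
Contribution 1: 0.49 * 0.791 = 0.38759 wt%
Contribution 2: 0.51 * 1.85 = 0.9435 wt%
S_blend = 0.38759 + 0.9435 = 1.33109

1.33109 wt%


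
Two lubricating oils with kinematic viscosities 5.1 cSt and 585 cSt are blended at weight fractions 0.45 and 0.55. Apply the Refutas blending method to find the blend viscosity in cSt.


Refutas method: VBN_i = 14.534*ln(ln(visc_i + 0.8)) + 10.975, blended linearly by mass fraction; since VBN is linear in VBI_i = ln(ln(visc_i + 0.8)) and the fractions sum to 1, blend VBI directly: visc = exp(exp(VBI_blend)) - 0.8
VBI_1 = ln(ln(5.1 + 0.8)) = 0.573774
VBI_2 = ln(ln(585 + 0.8)) = 1.85207
VBI_blend = 0.45 * 0.573774 + 0.55 * 1.85207 = 1.27684
visc_blend = exp(exp(1.27684)) - 0.8 = 35.26

35.26 cSt


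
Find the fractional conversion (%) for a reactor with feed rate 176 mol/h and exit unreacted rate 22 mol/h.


X = (F_in - F_out) / F_in * 100
Moles reacted = 176 - 22 = 154
X = 154 / 176 * 100
= 0.8750 * 100
= 87.50 %

87.50 %


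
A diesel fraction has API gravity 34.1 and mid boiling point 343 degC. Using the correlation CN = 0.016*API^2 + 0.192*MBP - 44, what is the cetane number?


CN = 0.016 * 34.1^2 + 0.192 * 343 - 44
CN = 18.60496 + 65.856 - 44 = 40.46096

40.46096


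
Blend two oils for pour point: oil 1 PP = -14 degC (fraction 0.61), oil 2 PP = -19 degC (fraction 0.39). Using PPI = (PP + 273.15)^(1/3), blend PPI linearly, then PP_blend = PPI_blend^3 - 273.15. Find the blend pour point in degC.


PPI_1 = (-14 + 273.15)^(1/3) = 6.375541
PPI_2 = (-19 + 273.15)^(1/3) = 6.334272
PPI_blend = 0.61 * 6.375541 + 0.39 * 6.334272 = 6.359446
PP_blend = 6.359446^3 - 273.15 = 257.1922 - 273.15 = -15.96

-15.96 degC


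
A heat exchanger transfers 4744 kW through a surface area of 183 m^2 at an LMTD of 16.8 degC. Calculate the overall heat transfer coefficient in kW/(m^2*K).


From Q = U*A*LMTD, U = Q / (A * LMTD)
U = 4744 / (183 * 16.8) = 4744 / 3074.4 = 1.543

1.543 kW/(m^2*K)


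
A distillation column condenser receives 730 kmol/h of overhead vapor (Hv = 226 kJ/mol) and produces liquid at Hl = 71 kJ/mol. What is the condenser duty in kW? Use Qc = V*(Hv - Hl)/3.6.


Qc = 730 * (226 - 71) / 3.6 = 730 * 155 / 3.6 = 31430

31430 kW


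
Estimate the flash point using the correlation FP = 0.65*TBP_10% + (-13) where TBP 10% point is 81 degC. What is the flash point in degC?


FP = 0.65 * 81 + (-13) = 39.65

39.65 degC


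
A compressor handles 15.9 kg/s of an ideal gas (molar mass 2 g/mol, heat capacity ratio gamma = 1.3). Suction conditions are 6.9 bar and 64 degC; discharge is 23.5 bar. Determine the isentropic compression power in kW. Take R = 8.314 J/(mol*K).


Isentropic work: W = m*(gamma/(gamma-1))*(R*T1/MW)*((P2/P1)^((gamma-1)/gamma) - 1)
T1 = 64 + 273.15 = 337.15 K
Pressure ratio = 23.5 / 6.9 = 3.4058
Exponent = (1.3 - 1)/1.3 = 0.230769
(P2/P1)^exp - 1 = 3.4058^0.230769 - 1 = 0.326843
W = 15.9 * 1.3 / 0.3 * 8.314 * 337.15 / 2 * 0.326843 = 31560

31560 kW


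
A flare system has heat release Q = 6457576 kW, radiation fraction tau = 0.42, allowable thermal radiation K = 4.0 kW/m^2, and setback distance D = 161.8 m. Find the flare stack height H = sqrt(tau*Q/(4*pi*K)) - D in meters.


tau*Q/(4*pi*K) = 0.42 * 6457576 / (4 * pi * 4.0) = 53957.1
sqrt(53957.1) = 232.287
H = 232.287 - 161.8 = 70.49

70.49 m


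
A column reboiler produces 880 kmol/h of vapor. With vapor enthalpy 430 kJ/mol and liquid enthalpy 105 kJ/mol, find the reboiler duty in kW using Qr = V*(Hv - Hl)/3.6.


Qr = 880 * (430 - 105) / 3.6 = 880 * 325 / 3.6 = 79440

79440 kW


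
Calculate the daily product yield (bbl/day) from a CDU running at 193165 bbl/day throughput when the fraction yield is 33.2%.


Crude throughput = 193165 bbl/day
Fraction yield = 33.2%
yield = throughput * fraction / 100
yield = 193165 * 33.2 / 100 = 64130.78

64130.78 bbl/day


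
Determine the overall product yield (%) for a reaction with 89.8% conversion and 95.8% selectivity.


Overall yield = conversion (%) * selectivity (%) / 100
Conversion = 89.8%, Selectivity = 95.8%
Y = 89.8 * 95.8 / 100
= 86.0284 %

86.0284 %


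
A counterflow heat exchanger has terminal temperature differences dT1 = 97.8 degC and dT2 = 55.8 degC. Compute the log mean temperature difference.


LMTD = (dT1 - dT2) / ln(dT1/dT2)
= (97.8 - 55.8) / ln(97.8 / 55.8) = 42 / 0.561151 = 74.85

74.85 degC


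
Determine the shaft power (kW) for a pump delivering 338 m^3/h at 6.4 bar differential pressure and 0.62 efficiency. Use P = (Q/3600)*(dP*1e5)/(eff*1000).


Q = 338 / 3600 = 0.0938889 m^3/s
P = 0.0938889 * (6.4 * 1e5) / 0.62 / 1000 = 96.92

96.92 kW


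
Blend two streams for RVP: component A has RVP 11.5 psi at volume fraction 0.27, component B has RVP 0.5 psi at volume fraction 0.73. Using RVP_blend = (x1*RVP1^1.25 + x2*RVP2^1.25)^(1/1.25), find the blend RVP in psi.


Chevron index: RVP_blend = (sum xi*RVPi^1.25)^(1/1.25)
RVP^1.25 terms: 0.27 * 11.5^1.25 + 0.73 * 0.5^1.25 = 6.02482
RVP_blend = 6.02482^(1/1.25) = 4.207

4.207 psi


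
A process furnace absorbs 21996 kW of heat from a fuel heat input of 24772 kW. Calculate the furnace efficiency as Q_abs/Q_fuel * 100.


Furnace efficiency = Q_absorbed / Q_fuel * 100
= 21996 / 24772 * 100 = 88.79

88.79 %


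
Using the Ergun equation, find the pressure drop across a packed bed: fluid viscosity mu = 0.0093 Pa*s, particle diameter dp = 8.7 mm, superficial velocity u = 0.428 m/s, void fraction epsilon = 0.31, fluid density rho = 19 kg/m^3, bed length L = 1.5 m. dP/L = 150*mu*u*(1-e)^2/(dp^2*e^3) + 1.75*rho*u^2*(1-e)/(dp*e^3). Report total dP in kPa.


dp = 8.7 mm = 0.0087 m
Viscous term = 150*0.0093*0.428*(1-0.31)^2 / (0.0087^2*0.31^3) = 126064
Inertial term = 1.75*19*0.428^2*(1-0.31) / (0.0087*0.31^3) = 16215.3
dP/L = 126064 + 16215.3 = 142279 Pa/m
dP = 142279 * 1.5 / 1000 = 213.4 kPa

213.4 kPa
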